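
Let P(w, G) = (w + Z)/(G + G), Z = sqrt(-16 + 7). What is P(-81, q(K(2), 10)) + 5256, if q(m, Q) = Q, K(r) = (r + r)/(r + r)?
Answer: 105039/20 + 3*I/20 ≈ 5252.0 + 0.15*I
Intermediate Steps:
K(r) = 1 (K(r) = (2*r)/((2*r)) = (2*r)*(1/(2*r)) = 1)
Z = 3*I (Z = sqrt(-9) = 3*I ≈ 3.0*I)
P(w, G) = (w + 3*I)/(2*G) (P(w, G) = (w + 3*I)/(G + G) = (w + 3*I)/((2*G)) = (w + 3*I)*(1/(2*G)) = (w + 3*I)/(2*G))
P(-81, q(K(2), 10)) + 5256 = (1/2)*(-81 + 3*I)/10 + 5256 = (1/2)*(1/10)*(-81 + 3*I) + 5256 = (-81/20 + 3*I/20) + 5256 = 105039/20 + 3*I/20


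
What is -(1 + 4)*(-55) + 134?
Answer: 409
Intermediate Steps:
-(1 + 4)*(-55) + 134 = -1*5*(-55) + 134 = -5*(-55) + 134 = 275 + 134 = 409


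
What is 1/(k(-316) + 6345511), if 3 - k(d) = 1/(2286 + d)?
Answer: 1970/12500662579 ≈ 1.5759e-7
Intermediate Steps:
k(d) = 3 - 1/(2286 + d)
1/(k(-316) + 6345511) = 1/((6857 + 3*(-316))/(2286 - 316) + 6345511) = 1/((6857 - 948)/1970 + 6345511) = 1/((1/1970)*5909 + 6345511) = 1/(5909/1970 + 6345511) = 1/(12500662579/1970) = 1970/12500662579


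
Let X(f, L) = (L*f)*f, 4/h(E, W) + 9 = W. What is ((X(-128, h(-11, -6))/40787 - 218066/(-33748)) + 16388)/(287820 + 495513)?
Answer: 169248718057261/8086814655300810 ≈ 0.020929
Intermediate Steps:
h(E, W) = 4/(-9 + W)
X(f, L) = L*f**2
((X(-128, h(-11, -6))/40787 - 218066/(-33748)) + 16388)/(287820 + 495513) = ((((4/(-9 - 6))*(-128)**2)/40787 - 218066/(-33748)) + 16388)/(287820 + 495513) = ((((4/(-15))*16384)*(1/40787) - 218066*(-1/33748)) + 16388)/783333 = ((((4*(-1/15))*16384)*(1/40787) + 109033/16874) + 16388)*(1/783333) = ((-4/15*16384*(1/40787) + 109033/16874) + 16388)*(1/783333) = ((-65536/15*1/40787 + 109033/16874) + 16388)*(1/783333) = ((-65536/611805 + 109033/16874) + 16388)*(1/783333) = (65601080101/10323597570 + 16388)*(1/783333) = (169248718057261/10323597570)*(1/783333) = 169248718057261/8086814655300810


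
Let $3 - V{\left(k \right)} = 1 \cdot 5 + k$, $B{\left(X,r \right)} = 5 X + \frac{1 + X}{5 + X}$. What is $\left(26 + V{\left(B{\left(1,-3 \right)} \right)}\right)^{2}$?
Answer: $\frac{3136}{9} \approx 348.44$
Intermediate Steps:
$B{\left(X,r \right)} = 5 X + \frac{1 + X}{5 + X}$
$V{\left(k \right)} = -2 - k$ ($V{\left(k \right)} = 3 - \left(1 \cdot 5 + k\right) = 3 - \left(5 + k\right) = -2 - k$)
$\left(26 + V{\left(B{\left(1,-3 \right)} \right)}\right)^{2} = \left(26 - \left(2 + \frac{1 + 5 \cdot 1^{2} + 26 \cdot 1}{5 + 1}\right)\right)^{2} = \left(26 - \left(2 + \frac{1 + 5 \cdot 1 + 26}{6}\right)\right)^{2} = \left(26 - \left(2 + \frac{1 + 5 + 26}{6}\right)\right)^{2} = \left(26 - \left(2 + \frac{1}{6} \cdot 32\right)\right)^{2} = \left(26 - \frac{22}{3}\right)^{2} = \left(\frac{56}{3}\right)^{2} = \frac{3136}{9}$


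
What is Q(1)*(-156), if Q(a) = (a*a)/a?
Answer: -156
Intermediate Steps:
Q(a) = a (Q(a) = a²/a = a)
Q(1)*(-156) = 1*(-156) = -156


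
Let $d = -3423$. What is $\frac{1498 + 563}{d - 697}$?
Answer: $- \frac{2061}{4120} \approx -0.50024$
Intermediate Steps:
$\frac{1498 + 563}{d - 697} = \frac{1498 + 563}{-3423 - 697} = \frac{2061}{-4120} = 2061 \left(- \frac{1}{4120}\right) = - \frac{2061}{4120}$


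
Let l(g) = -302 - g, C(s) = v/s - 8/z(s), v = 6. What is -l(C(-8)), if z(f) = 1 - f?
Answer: 10813/36 ≈ 300.36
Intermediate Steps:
C(s) = -8/(1 - s) + 6/s (C(s) = 6/s - 8/(1 - s) = -8/(1 - s) + 6/s)
-l(C(-8)) = -(-302 - 2*(-3 + 7*(-8))/((-8)*(-1 - 8))) = -(-302 - 2*(-1)*(-3 - 56)/(8*(-9))) = -(-302 - 2*(-1)*(-1)*(-59)/(8*9)) = -(-302 - 1*(-59/36)) = -(-302 + 59/36) = -1*(-10813/36) = 10813/36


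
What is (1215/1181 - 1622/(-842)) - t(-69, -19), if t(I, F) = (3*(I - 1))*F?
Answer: -1982362684/497201 ≈ -3987.0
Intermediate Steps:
t(I, F) = F*(-3 + 3*I) (t(I, F) = (3*(-1 + I))*F = (-3 + 3*I)*F = F*(-3 + 3*I))
(1215/1181 - 1622/(-842)) - t(-69, -19) = (1215/1181 - 1622/(-842)) - 3*(-19)*(-1 - 69) = (1215*(1/1181) - 1622*(-1/842)) - 3*(-19)*(-70) = (1215/1181 + 811/421) - 1*3990 = 1469306/497201 - 3990 = -1982362684/497201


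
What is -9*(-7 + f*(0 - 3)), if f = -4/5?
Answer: 207/5 ≈ 41.400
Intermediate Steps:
f = -⅘ (f = -4*⅕ = -⅘ ≈ -0.80000)
-9*(-7 + f*(0 - 3)) = -9*(-7 - 4*(0 - 3)/5) = -9*(-7 - ⅘*(-3)) = -9*(-7 + 12/5) = -9*(-23/5) = 207/5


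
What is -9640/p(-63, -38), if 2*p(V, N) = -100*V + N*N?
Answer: -1205/484 ≈ -2.4897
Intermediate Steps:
p(V, N) = N**2/2 - 50*V (p(V, N) = (-100*V + N*N)/2 = (-100*V + N**2)/2 = (N**2 - 100*V)/2 = N**2/2 - 50*V)
-9640/p(-63, -38) = -9640/((1/2)*(-38)**2 - 50*(-63)) = -9640/((1/2)*1444 + 3150) = -9640/(722 + 3150) = -9640/3872 = -9640*1/3872 = -1205/484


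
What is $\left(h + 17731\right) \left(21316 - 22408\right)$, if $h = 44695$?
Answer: $-68169192$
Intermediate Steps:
$\left(h + 17731\right) \left(21316 - 22408\right) = \left(44695 + 17731\right) \left(21316 - 22408\right) = 62426 \left(-1092\right) = -68169192$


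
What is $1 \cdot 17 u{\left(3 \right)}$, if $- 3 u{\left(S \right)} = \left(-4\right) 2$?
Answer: $\frac{136}{3} \approx 45.333$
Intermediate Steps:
$u{\left(S \right)} = \frac{8}{3}$ ($u{\left(S \right)} = - \frac{\left(-4\right) 2}{3} = \left(- \frac{1}{3}\right) \left(-8\right) = \frac{8}{3}$)
$1 \cdot 17 u{\left(3 \right)} = 1 \cdot 17 \cdot \frac{8}{3} = 17 \cdot \frac{8}{3} = \frac{136}{3}$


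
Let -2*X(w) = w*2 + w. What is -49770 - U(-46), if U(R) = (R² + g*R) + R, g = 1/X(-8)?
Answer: -311017/6 ≈ -51836.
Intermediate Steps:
X(w) = -3*w/2 (X(w) = -(w*2 + w)/2 = -(2*w + w)/2 = -3*w/2)
g = 1/12 (g = 1/(-3/2*(-8)) = 1/12 ≈ 0.083333)
U(R) = R² + 13*R/12 (U(R) = (R² + R/12) + R = R² + 13*R/12)
-49770 - U(-46) = -49770 - (-46)*(13 + 12*(-46))/12 = -49770 - (-46)*(13 - 552)/12 = -49770 - (-46)*(-539)/12 = -49770 - 1*12397/6 = -49770 - 12397/6 = -311017/6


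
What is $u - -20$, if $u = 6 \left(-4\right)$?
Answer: $-4$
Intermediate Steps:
$u = -24$
$u - -20 = -24 - -20 = -24 + 20 = -4$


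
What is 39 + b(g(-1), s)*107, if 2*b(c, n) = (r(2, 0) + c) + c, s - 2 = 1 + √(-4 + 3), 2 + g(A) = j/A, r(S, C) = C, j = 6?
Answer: -817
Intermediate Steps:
g(A) = -2 + 6/A
s = 3 + I (s = 2 + (1 + √(-4 + 3)) = 2 + (1 + √(-1)) = 2 + (1 + I) = 3 + I ≈ 3.0 + 1.0*I)
b(c, n) = c (b(c, n) = ((0 + c) + c)/2 = (c + c)/2 = (2*c)/2 = c)
39 + b(g(-1), s)*107 = 39 + (-2 + 6/(-1))*107 = 39 + (-2 + 6*(-1))*107 = 39 + (-2 - 6)*107 = 39 - 8*107 = 39 - 856 = -817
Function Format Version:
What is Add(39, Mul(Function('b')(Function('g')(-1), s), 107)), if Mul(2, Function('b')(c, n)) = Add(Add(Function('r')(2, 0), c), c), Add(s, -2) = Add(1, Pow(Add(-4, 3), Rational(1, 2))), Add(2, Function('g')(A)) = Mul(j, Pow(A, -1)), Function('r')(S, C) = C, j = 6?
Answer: -817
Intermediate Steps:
Function('g')(A) = Add(-2, Mul(6, Pow(A, -1)))
s = Add(3, I) (s = Add(2, Add(1, Pow(Add(-4, 3), Rational(1, 2)))) = Add(2, Add(1, Pow(-1, Rational(1, 2)))) = Add(2, Add(1, I)) = Add(3, I) ≈ Add(3.0000, Mul(1.0000, I)))
Function('b')(c, n) = c (Function('b')(c, n) = Mul(Rational(1, 2), Add(Add(0, c), c)) = Mul(Rational(1, 2), Add(c, c)) = Mul(Rational(1, 2), Mul(2, c)) = c)
Add(39, Mul(Function('b')(Function('g')(-1), s), 107)) = Add(39, Mul(Add(-2, Mul(6, Pow(-1, -1))), 107)) = Add(39, Mul(Add(-2, Mul(6, -1)), 107)) = Add(39, Mul(Add(-2, -6), 107)) = Add(39, Mul(-8, 107)) = Add(39, -856) = -817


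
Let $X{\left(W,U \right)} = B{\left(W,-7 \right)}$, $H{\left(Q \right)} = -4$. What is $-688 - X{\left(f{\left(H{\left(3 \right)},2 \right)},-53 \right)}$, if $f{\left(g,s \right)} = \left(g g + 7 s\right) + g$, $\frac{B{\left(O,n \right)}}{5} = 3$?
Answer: $-703$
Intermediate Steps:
$B{\left(O,n \right)} = 15$ ($B{\left(O,n \right)} = 5 \cdot 3 = 15$)
$f{\left(g,s \right)} = g + g^{2} + 7 s$ ($f{\left(g,s \right)} = \left(g^{2} + 7 s\right) + g = g + g^{2} + 7 s$)
$X{\left(W,U \right)} = 15$
$-688 - X{\left(f{\left(H{\left(3 \right)},2 \right)},-53 \right)} = -688 - 15 = -703$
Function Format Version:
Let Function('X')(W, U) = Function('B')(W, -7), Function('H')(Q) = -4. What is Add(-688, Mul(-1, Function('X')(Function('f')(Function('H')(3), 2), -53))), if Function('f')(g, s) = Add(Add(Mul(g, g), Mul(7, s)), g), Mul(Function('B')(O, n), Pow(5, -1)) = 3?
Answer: -703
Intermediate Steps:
Function('B')(O, n) = 15 (Function('B')(O, n) = Mul(5, 3) = 15)
Function('f')(g, s) = Add(g, Pow(g, 2), Mul(7, s)) (Function('f')(g, s) = Add(Add(Pow(g, 2), Mul(7, s)), g) = Add(g, Pow(g, 2), Mul(7, s)))
Function('X')(W, U) = 15
Add(-688, Mul(-1, Function('X')(Function('f')(Function('H')(3), 2), -53))) = Add(-688, Mul(-1, 15)) = Add(-688, -15) = -703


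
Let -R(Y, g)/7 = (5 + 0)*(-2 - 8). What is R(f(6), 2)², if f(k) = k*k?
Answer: 122500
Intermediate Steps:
f(k) = k²
R(Y, g) = 350 (R(Y, g) = -7*(5 + 0)*(-2 - 8) = -35*(-10) = -7*(-50) = 350)
R(f(6), 2)² = 350² = 122500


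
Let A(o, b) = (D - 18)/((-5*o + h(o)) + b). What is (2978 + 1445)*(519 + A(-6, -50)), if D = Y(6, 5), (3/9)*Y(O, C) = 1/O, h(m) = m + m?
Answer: 147069173/64 ≈ 2.2980e+6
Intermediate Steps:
h(m) = 2*m
Y(O, C) = 3/O
D = ½ (D = 3/6 = 3*(⅙) = ½ ≈ 0.50000)
A(o, b) = -35/(2*(b - 3*o)) (A(o, b) = (½ - 18)/((-5*o + 2*o) + b) = -35/(2*(-3*o + b)) = -35/(2*(b - 3*o)))
(2978 + 1445)*(519 + A(-6, -50)) = (2978 + 1445)*(519 - 35/(-6*(-6) + 2*(-50))) = 4423*(519 - 35/(36 - 100)) = 4423*(519 - 35/(-64)) = 4423*(519 - 35*(-1/64)) = 4423*(519 + 35/64) = 4423*(33251/64) = 147069173/64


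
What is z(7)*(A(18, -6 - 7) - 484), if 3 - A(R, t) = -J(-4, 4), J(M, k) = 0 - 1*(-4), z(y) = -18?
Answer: 8586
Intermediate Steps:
J(M, k) = 4 (J(M, k) = 0 + 4 = 4)
A(R, t) = 7 (A(R, t) = 3 - (-1)*4 = 3 - 1*(-4) = 3 + 4 = 7)
z(7)*(A(18, -6 - 7) - 484) = -18*(7 - 484) = -18*(-477) = 8586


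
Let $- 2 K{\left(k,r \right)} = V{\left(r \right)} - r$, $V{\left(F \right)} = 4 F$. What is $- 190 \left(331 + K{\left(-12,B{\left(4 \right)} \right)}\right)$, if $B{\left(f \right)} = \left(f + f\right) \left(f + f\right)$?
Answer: $-44650$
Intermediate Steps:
$B{\left(f \right)} = 4 f^{2}$ ($B{\left(f \right)} = 2 f 2 f = 4 f^{2}$)
$K{\left(k,r \right)} = - \frac{3 r}{2}$ ($K{\left(k,r \right)} = - \frac{4 r - r}{2} = - \frac{3 r}{2}$)
$- 190 \left(331 + K{\left(-12,B{\left(4 \right)} \right)}\right) = - 190 \left(331 - \frac{3 \cdot 4 \cdot 4^{2}}{2}\right) = - 190 \left(331 - \frac{3 \cdot 4 \cdot 16}{2}\right) = - 190 \left(331 - 96\right) = \left(-190\right) 235 = -44650$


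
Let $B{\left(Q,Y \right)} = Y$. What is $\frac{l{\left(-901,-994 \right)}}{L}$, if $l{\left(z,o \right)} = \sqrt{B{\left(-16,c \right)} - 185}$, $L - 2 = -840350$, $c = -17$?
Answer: $- \frac{i \sqrt{202}}{840348} \approx - 1.6913 \cdot 10^{-5} i$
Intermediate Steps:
$L = -840348$ ($L = 2 - 840350 = -840348$)
$l{\left(z,o \right)} = i \sqrt{202}$ ($l{\left(z,o \right)} = \sqrt{-17 - 185} = \sqrt{-202} = i \sqrt{202}$)
$\frac{l{\left(-901,-994 \right)}}{L} = \frac{i \sqrt{202}}{-840348} = i \sqrt{202} \left(- \frac{1}{840348}\right) = - \frac{i \sqrt{202}}{840348}$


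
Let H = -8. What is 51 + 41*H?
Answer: -277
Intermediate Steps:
51 + 41*H = 51 + 41*(-8) = 51 - 328 = -277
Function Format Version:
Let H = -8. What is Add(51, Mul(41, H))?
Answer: -277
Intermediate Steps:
Add(51, Mul(41, H)) = Add(51, Mul(41, -8)) = Add(51, -328) = -277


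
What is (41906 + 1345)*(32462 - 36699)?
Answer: -183254487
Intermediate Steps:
(41906 + 1345)*(32462 - 36699) = 43251*(-4237) = -183254487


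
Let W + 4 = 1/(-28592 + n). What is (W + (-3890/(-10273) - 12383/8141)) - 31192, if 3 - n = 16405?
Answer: -16770515890176473/537565770006 ≈ -31197.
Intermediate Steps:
n = -16402 (n = 3 - 1*16405 = 3 - 16405 = -16402)
W = -179977/44994 (W = -4 + 1/(-28592 - 16402) = -4 + 1/(-44994) = -4 - 1/44994 = -179977/44994 ≈ -4.0000)
(W + (-3890/(-10273) - 12383/8141)) - 31192 = (-179977/44994 + (-3890/(-10273) - 12383/8141)) - 31192 = (-179977/44994 + (-3890*(-1/10273) - 12383*1/8141)) - 31192 = (-179977/44994 + (3890/10273 - 1769/1163)) - 31192 = (-179977/44994 - 13648867/11947499) - 31192 = -2764392149321/537565770006 - 31192 = -16770515890176473/537565770006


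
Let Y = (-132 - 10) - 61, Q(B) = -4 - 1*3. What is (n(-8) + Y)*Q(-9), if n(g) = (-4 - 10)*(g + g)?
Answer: -147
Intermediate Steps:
Q(B) = -7 (Q(B) = -4 - 3 = -7)
n(g) = -28*g
Y = -203 (Y = -142 - 61 = -203)
(n(-8) + Y)*Q(-9) = (-28*(-8) - 203)*(-7) = (224 - 203)*(-7) = 21*(-7) = -147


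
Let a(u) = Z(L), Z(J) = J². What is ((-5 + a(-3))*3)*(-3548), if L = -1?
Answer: 42576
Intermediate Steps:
a(u) = 1 (a(u) = (-1)² = 1)
((-5 + a(-3))*3)*(-3548) = ((-5 + 1)*3)*(-3548) = -4*3*(-3548) = -12*(-3548) = 42576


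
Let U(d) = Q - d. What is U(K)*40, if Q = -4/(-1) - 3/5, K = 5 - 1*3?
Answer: 56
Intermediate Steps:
K = 2 (K = 5 - 3 = 2)
Q = 17/5 (Q = -4*(-1) - 3*⅕ = 4 - ⅗ = 17/5 ≈ 3.4000)
U(d) = 17/5 - d
U(K)*40 = (17/5 - 1*2)*40 = (17/5 - 2)*40 = (7/5)*40 = 56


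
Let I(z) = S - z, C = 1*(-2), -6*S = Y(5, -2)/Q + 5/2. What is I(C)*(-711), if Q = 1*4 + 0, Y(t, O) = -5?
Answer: -10191/8 ≈ -1273.9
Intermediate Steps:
Q = 4 (Q = 4 + 0 = 4)
S = -5/24 (S = -(-5/4 + 5/2)/6 = -⅙*5/4 = -5/24 ≈ -0.20833)
C = -2
I(z) = -5/24 - z
I(C)*(-711) = (-5/24 - 1*(-2))*(-711) = (-5/24 + 2)*(-711) = (43/24)*(-711) = -10191/8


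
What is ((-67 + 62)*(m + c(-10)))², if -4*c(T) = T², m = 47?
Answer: 12100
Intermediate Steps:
c(T) = -T²/4
((-67 + 62)*(m + c(-10)))² = ((-67 + 62)*(47 - ¼*(-10)²))² = (-5*(47 - ¼*100))² = (-5*(47 - 25))² = (-5*22)² = (-110)² = 12100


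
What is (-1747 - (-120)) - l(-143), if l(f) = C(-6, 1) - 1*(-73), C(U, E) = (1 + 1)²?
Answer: -1704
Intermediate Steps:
C(U, E) = 4 (C(U, E) = 2² = 4)
l(f) = 77 (l(f) = 4 - 1*(-73) = 4 + 73 = 77)
(-1747 - (-120)) - l(-143) = (-1747 - (-120)) - 1*77 = (-1747 - 1*(-120)) - 77 = (-1747 + 120) - 77 = -1627 - 77 = -1704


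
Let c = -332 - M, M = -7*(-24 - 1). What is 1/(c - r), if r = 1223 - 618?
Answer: -1/1112 ≈ -0.00089928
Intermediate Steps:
M = 175 (M = -7*(-25) = 175)
r = 605
c = -507 (c = -332 - 1*175 = -332 - 175 = -507)
1/(c - r) = 1/(-507 - 1*605) = 1/(-507 - 605) = 1/(-1112) = -1/1112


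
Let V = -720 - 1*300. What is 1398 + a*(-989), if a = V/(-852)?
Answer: 15193/71 ≈ 213.99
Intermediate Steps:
V = -1020 (V = -720 - 300 = -1020)
a = 85/71 (a = -1020/(-852) = -1020*(-1/852) = 85/71 ≈ 1.1972)
1398 + a*(-989) = 1398 + (85/71)*(-989) = 1398 - 84065/71 = 15193/71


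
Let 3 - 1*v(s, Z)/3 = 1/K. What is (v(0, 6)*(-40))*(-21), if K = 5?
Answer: 7056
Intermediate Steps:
v(s, Z) = 42/5 (v(s, Z) = 9 - 3/5 = 42/5)
(v(0, 6)*(-40))*(-21) = ((42/5)*(-40))*(-21) = -336*(-21) = 7056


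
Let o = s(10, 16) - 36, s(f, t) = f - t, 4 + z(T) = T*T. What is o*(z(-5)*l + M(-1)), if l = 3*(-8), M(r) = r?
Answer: 21210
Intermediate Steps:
z(T) = -4 + T**2 (z(T) = -4 + T*T = -4 + T**2)
l = -24
o = -42 (o = (10 - 1*16) - 36 = (10 - 16) - 36 = -6 - 36 = -42)
o*(z(-5)*l + M(-1)) = -42*((-4 + (-5)**2)*(-24) - 1) = -42*((-4 + 25)*(-24) - 1) = -42*(21*(-24) - 1) = -42*(-504 - 1) = -42*(-505) = 21210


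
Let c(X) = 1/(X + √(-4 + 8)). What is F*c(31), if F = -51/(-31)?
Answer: 17/341 ≈ 0.049853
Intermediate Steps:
c(X) = 1/(2 + X) (c(X) = 1/(X + √4) = 1/(X + 2) = 1/(2 + X))
F = 51/31 (F = -51*(-1/31) = 51/31 ≈ 1.6452)
F*c(31) = 51/(31*(2 + 31)) = (51/31)/33 = (51/31)*(1/33) = 17/341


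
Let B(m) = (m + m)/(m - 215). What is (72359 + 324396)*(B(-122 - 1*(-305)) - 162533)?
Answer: -1031845092805/16 ≈ -6.4490e+10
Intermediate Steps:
B(m) = 2*m/(-215 + m) (B(m) = (2*m)/(-215 + m) = 2*m/(-215 + m))
(72359 + 324396)*(B(-122 - 1*(-305)) - 162533) = (72359 + 324396)*(2*(-122 - 1*(-305))/(-215 + (-122 - 1*(-305))) - 162533) = 396755*(2*(-122 + 305)/(-215 + (-122 + 305)) - 162533) = 396755*(2*183/(-215 + 183) - 162533) = 396755*(2*183/(-32) - 162533) = 396755*(2*183*(-1/32) - 162533) = 396755*(-183/16 - 162533) = 396755*(-2600711/16) = -1031845092805/16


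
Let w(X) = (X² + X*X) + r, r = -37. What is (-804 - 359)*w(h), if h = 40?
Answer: -3678569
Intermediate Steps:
w(X) = -37 + 2*X² (w(X) = (X² + X*X) - 37 = (X² + X²) - 37 = 2*X² - 37 = -37 + 2*X²)
(-804 - 359)*w(h) = (-804 - 359)*(-37 + 2*40²) = -1163*(-37 + 2*1600) = -1163*(-37 + 3200) = -1163*3163 = -3678569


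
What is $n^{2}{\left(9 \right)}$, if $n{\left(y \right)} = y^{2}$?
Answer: $6561$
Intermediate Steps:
$n^{2}{\left(9 \right)} = \left(9^{2}\right)^{2} = 81^{2} = 6561$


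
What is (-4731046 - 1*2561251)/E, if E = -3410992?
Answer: 7292297/3410992 ≈ 2.1379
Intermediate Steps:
(-4731046 - 1*2561251)/E = (-4731046 - 1*2561251)/(-3410992) = (-4731046 - 2561251)*(-1/3410992) = -7292297*(-1/3410992) = 7292297/3410992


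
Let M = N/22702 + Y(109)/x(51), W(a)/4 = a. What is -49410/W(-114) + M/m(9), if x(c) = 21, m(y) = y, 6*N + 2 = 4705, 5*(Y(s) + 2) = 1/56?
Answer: 45800144167/422711240 ≈ 108.35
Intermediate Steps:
W(a) = 4*a
Y(s) = -559/280 (Y(s) = -2 + (⅕)/56 = -2 + (⅕)*(1/56) = -2 + 1/280 = -559/280)
N = 4703/6 (N = -⅓ + (⅙)*4705 = -⅓ + 4705/6 = 4703/6 ≈ 783.83)
M = -1346913/22247960 (M = (4703/6)/22702 - 559/280/21 = (4703/6)*(1/22702) - 559/280*1/21 = 4703/136212 - 559/5880 = -1346913/22247960 ≈ -0.060541)
-49410/W(-114) + M/m(9) = -49410/(4*(-114)) - 1346913/22247960/9 = -49410/(-456) - 1346913/22247960*⅑ = -49410*(-1/456) - 149657/22247960 = 8235/76 - 149657/22247960 = 45800144167/422711240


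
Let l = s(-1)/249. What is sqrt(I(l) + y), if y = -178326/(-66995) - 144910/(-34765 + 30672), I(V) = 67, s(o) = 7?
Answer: sqrt(7900071217758922955)/274210535 ≈ 10.250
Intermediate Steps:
l = 7/249 ≈ 0.028112
y = 10438133768/274210535 (y = -178326*(-1/66995) - 144910/(-4093) = 178326/66995 - 144910*(-1/4093) = 178326/66995 + 144910/4093 = 10438133768/274210535 ≈ 38.066)
sqrt(I(l) + y) = sqrt(67 + 10438133768/274210535) = sqrt(28810239613/274210535) = sqrt(7900071217758922955)/274210535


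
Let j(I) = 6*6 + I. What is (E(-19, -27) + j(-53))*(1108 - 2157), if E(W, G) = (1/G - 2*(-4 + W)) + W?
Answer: -282181/27 ≈ -10451.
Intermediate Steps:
j(I) = 36 + I
E(W, G) = 8 + 1/G - W (E(W, G) = (1/G + (8 - 2*W)) + W = (8 + 1/G - 2*W) + W = 8 + 1/G - W)
(E(-19, -27) + j(-53))*(1108 - 2157) = ((8 + 1/(-27) - 1*(-19)) + (36 - 53))*(1108 - 2157) = ((8 - 1/27 + 19) - 17)*(-1049) = (728/27 - 17)*(-1049) = (269/27)*(-1049) = -282181/27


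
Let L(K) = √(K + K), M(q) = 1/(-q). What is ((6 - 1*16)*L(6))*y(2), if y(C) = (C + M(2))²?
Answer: -45*√3 ≈ -77.942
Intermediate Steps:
M(q) = -1/q
y(C) = (-½ + C)² (y(C) = (C - 1/2)² = (C - 1*½)² = (C - ½)² = (-½ + C)²)
L(K) = √2*√K (L(K) = √(2*K) = √2*√K)
((6 - 1*16)*L(6))*y(2) = ((6 - 1*16)*(√2*√6))*((-1 + 2*2)²/4) = ((6 - 16)*(2*√3))*((-1 + 4)²/4) = (-20*√3)*((¼)*3²) = (-20*√3)*((¼)*9) = -20*√3*(9/4) = -45*√3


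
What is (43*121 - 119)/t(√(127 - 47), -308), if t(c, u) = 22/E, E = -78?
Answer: -198276/11 ≈ -18025.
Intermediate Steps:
t(c, u) = -11/39 (t(c, u) = 22/(-78) = 22*(-1/78) = -11/39)
(43*121 - 119)/t(√(127 - 47), -308) = (43*121 - 119)/(-11/39) = (5203 - 119)*(-39/11) = 5084*(-39/11) = -198276/11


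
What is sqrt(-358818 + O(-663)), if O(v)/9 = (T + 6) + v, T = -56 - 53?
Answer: 4*I*sqrt(22857) ≈ 604.74*I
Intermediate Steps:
T = -109
O(v) = -927 + 9*v (O(v) = 9*((-109 + 6) + v) = 9*(-103 + v) = -927 + 9*v)
sqrt(-358818 + O(-663)) = sqrt(-358818 + (-927 + 9*(-663))) = sqrt(-358818 + (-927 - 5967)) = sqrt(-358818 - 6894) = sqrt(-365712) = 4*I*sqrt(22857)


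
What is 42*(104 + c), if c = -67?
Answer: 1554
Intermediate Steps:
42*(104 + c) = 42*(104 - 67) = 42*37 = 1554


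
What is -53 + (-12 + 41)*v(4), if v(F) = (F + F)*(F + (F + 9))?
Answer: 3891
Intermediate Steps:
v(F) = 2*F*(9 + 2*F) (v(F) = (2*F)*(F + (9 + F)) = (2*F)*(9 + 2*F) = 2*F*(9 + 2*F))
-53 + (-12 + 41)*v(4) = -53 + (-12 + 41)*(2*4*(9 + 2*4)) = -53 + 29*(2*4*(9 + 8)) = -53 + 29*(2*4*17) = -53 + 29*136 = -53 + 3944 = 3891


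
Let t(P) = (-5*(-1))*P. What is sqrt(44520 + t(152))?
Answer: 4*sqrt(2830) ≈ 212.79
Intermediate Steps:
t(P) = 5*P
sqrt(44520 + t(152)) = sqrt(44520 + 5*152) = sqrt(44520 + 760) = sqrt(45280) = 4*sqrt(2830)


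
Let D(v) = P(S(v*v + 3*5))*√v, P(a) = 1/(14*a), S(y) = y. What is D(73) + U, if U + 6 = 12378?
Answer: 12372 + √73/74816 ≈ 12372.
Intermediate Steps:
U = 12372 (U = -6 + 12378 = 12372)
P(a) = 1/(14*a)
D(v) = √v/(14*(15 + v²)) (D(v) = (1/(14*(v*v + 3*5)))*√v = (1/(14*(v² + 15)))*√v = (1/(14*(15 + v²)))*√v = √v/(14*(15 + v²)))
D(73) + U = √73/(14*(15 + 73²)) + 12372 = √73/(14*(15 + 5329)) + 12372 = (1/14)*√73/5344 + 12372 = (1/14)*√73*(1/5344) + 12372 = √73/74816 + 12372 = 12372 + √73/74816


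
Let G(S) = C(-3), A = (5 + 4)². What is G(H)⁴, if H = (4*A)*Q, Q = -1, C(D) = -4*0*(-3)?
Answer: 0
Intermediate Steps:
A = 81 (A = 9² = 81)
C(D) = 0 (C(D) = 0*(-3) = 0)
H = -324 (H = (4*81)*(-1) = 324*(-1) = -324)
G(S) = 0
G(H)⁴ = 0⁴ = 0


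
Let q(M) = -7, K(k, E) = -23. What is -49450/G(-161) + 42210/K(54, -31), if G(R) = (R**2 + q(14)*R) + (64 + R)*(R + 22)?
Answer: -1711950860/932213 ≈ -1836.4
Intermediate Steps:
G(R) = R**2 - 7*R + (22 + R)*(64 + R) (G(R) = (R**2 - 7*R) + (64 + R)*(R + 22) = (R**2 - 7*R) + (64 + R)*(22 + R) = (R**2 - 7*R) + (22 + R)*(64 + R) = R**2 - 7*R + (22 + R)*(64 + R))
-49450/G(-161) + 42210/K(54, -31) = -49450/(1408 + 2*(-161)**2 + 79*(-161)) + 42210/(-23) = -49450/(1408 + 2*25921 - 12719) + 42210*(-1/23) = -49450/(1408 + 51842 - 12719) - 42210/23 = -49450/40531 - 42210/23 = -1711950860/932213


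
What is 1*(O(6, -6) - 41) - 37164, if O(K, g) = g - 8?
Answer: -37219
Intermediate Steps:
O(K, g) = -8 + g
1*(O(6, -6) - 41) - 37164 = 1*((-8 - 6) - 41) - 37164 = 1*(-14 - 41) - 37164 = 1*(-55) - 37164 = -55 - 37164 = -37219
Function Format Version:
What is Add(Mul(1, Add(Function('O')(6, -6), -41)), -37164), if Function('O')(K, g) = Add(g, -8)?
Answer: -37219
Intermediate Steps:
Function('O')(K, g) = Add(-8, g)
Add(Mul(1, Add(Function('O')(6, -6), -41)), -37164) = Add(Mul(1, Add(Add(-8, -6), -41)), -37164) = Add(Mul(1, Add(-14, -41)), -37164) = Add(Mul(1, -55), -37164) = Add(-55, -37164) = -37219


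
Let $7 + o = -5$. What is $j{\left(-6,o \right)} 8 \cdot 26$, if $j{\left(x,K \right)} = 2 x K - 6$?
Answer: $28704$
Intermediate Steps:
$o = -12$ ($o = -7 - 5 = -12$)
$j{\left(x,K \right)} = -6 + 2 K x$ ($j{\left(x,K \right)} = 2 K x - 6 = -6 + 2 K x$)
$j{\left(-6,o \right)} 8 \cdot 26 = \left(-6 + 2 \left(-12\right) \left(-6\right)\right) 8 \cdot 26 = \left(-6 + 144\right) 8 \cdot 26 = 138 \cdot 8 \cdot 26 = 1104 \cdot 26 = 28704$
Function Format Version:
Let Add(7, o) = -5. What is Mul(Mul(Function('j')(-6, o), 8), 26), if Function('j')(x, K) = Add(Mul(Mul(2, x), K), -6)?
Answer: 28704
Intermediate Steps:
o = -12 (o = Add(-7, -5) = -12)
Function('j')(x, K) = Add(-6, Mul(2, K, x)) (Function('j')(x, K) = Add(Mul(2, K, x), -6) = Add(-6, Mul(2, K, x)))
Mul(Mul(Function('j')(-6, o), 8), 26) = Mul(Mul(Add(-6, Mul(2, -12, -6)), 8), 26) = Mul(Mul(Add(-6, 144), 8), 26) = Mul(Mul(138, 8), 26) = Mul(1104, 26) = 28704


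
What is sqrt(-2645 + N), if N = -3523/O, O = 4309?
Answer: 362*I*sqrt(374883)/4309 ≈ 51.438*I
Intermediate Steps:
N = -3523/4309 ≈ -0.81759
sqrt(-2645 + N) = sqrt(-2645 - 3523/4309) = sqrt(-11400828/4309) = 362*I*sqrt(374883)/4309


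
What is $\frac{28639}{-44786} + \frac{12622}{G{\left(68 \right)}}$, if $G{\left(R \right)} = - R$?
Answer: $- \frac{70904543}{380681} \approx -186.26$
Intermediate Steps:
$\frac{28639}{-44786} + \frac{12622}{G{\left(68 \right)}} = \frac{28639}{-44786} + \frac{12622}{\left(-1\right) 68} = 28639 \left(- \frac{1}{44786}\right) + \frac{12622}{-68} = - \frac{28639}{44786} + 12622 \left(- \frac{1}{68}\right) = - \frac{28639}{44786} - \frac{6311}{34} = - \frac{70904543}{380681}$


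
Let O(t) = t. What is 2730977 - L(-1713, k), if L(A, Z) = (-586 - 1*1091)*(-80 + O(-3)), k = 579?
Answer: 2591786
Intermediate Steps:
L(A, Z) = 139191 (L(A, Z) = (-586 - 1*1091)*(-80 - 3) = (-586 - 1091)*(-83) = -1677*(-83) = 139191)
2730977 - L(-1713, k) = 2730977 - 1*139191 = 2730977 - 139191 = 2591786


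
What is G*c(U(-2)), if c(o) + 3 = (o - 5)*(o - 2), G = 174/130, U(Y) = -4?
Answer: 4437/65 ≈ 68.261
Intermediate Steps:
G = 87/65 (G = 174*(1/130) = 87/65 ≈ 1.3385)
c(o) = -3 + (-5 + o)*(-2 + o) (c(o) = -3 + (o - 5)*(o - 2) = -3 + (-5 + o)*(-2 + o))
G*c(U(-2)) = 87*(7 + (-4)**2 - 7*(-4))/65 = 87*(7 + 16 + 28)/65 = (87/65)*51 = 4437/65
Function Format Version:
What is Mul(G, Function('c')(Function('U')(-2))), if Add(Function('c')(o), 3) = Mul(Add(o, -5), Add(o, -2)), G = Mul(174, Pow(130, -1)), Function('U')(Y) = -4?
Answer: Rational(4437, 65) ≈ 68.261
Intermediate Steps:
G = Rational(87, 65) (G = Mul(174, Rational(1, 130)) = Rational(87, 65) ≈ 1.3385)
Function('c')(o) = Add(-3, Mul(Add(-5, o), Add(-2, o))) (Function('c')(o) = Add(-3, Mul(Add(o, -5), Add(o, -2))) = Add(-3, Mul(Add(-5, o), Add(-2, o))))
Mul(G, Function('c')(Function('U')(-2))) = Mul(Rational(87, 65), Add(7, Pow(-4, 2), Mul(-7, -4))) = Mul(Rational(87, 65), Add(7, 16, 28)) = Mul(Rational(87, 65), 51) = Rational(4437, 65)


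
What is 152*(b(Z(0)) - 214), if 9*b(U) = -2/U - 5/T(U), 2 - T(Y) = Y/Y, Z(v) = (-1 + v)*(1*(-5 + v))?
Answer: -163096/5 ≈ -32619.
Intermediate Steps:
Z(v) = (-1 + v)*(-5 + v)
T(Y) = 1 (T(Y) = 2 - Y/Y = 2 - 1*1 = 2 - 1 = 1)
b(U) = -5/9 - 2/(9*U) (b(U) = (-2/U - 5/1)/9 = (-2/U - 5*1)/9 = (-2/U - 5)/9 = (-5 - 2/U)/9 = -5/9 - 2/(9*U))
152*(b(Z(0)) - 214) = 152*((-2 - 5*(5 + 0² - 6*0))/(9*(5 + 0² - 6*0)) - 214) = 152*((-2 - 5*(5 + 0 + 0))/(9*(5 + 0 + 0)) - 214) = 152*((⅑)*(-2 - 5*5)/5 - 214) = 152*((⅑)*(⅕)*(-2 - 25) - 214) = 152*((⅑)*(⅕)*(-27) - 214) = 152*(-⅗ - 214) = 152*(-1073/5) = -163096/5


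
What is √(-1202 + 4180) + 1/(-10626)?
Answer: -1/10626 + √2978 ≈ 54.571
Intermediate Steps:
√(-1202 + 4180) + 1/(-10626) = √2978 - 1/10626 = -1/10626 + √2978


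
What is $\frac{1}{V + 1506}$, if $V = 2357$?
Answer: $\frac{1}{3863} \approx 0.00025887$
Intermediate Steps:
$\frac{1}{V + 1506} = \frac{1}{2357 + 1506} = \frac{1}{3863}$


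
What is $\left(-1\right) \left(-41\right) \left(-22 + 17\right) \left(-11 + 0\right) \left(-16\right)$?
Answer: $-36080$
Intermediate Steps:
$\left(-1\right) \left(-41\right) \left(-22 + 17\right) \left(-11 + 0\right) \left(-16\right) = 41 \left(\left(-5\right) \left(-11\right)\right) \left(-16\right) = 41 \cdot 55 \left(-16\right) = 2255 \left(-16\right) = -36080$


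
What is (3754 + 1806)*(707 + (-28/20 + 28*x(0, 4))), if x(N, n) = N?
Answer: 3923136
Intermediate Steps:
(3754 + 1806)*(707 + (-28/20 + 28*x(0, 4))) = (3754 + 1806)*(707 + (-28/20 + 28*0)) = 5560*(707 + (-28*1/20 + 0)) = 5560*(707 + (-7/5 + 0)) = 5560*(707 - 7/5) = 5560*(3528/5) = 3923136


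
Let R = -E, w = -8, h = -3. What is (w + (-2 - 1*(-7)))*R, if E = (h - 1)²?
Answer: 48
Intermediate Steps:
E = 16 (E = (-3 - 1)² = (-4)² = 16)
R = -16 (R = -1*16 = -16)
(w + (-2 - 1*(-7)))*R = (-8 + (-2 - 1*(-7)))*(-16) = (-8 + (-2 + 7))*(-16) = (-8 + 5)*(-16) = -3*(-16) = 48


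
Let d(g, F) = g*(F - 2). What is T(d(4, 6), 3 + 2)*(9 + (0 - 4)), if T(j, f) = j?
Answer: 80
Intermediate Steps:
d(g, F) = g*(-2 + F)
T(d(4, 6), 3 + 2)*(9 + (0 - 4)) = (4*(-2 + 6))*(9 + (0 - 4)) = (4*4)*(9 - 4) = 16*5 = 80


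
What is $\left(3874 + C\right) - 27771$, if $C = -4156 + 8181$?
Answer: $-19872$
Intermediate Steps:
$C = 4025$
$\left(3874 + C\right) - 27771 = \left(3874 + 4025\right) - 27771 = 7899 - 27771 = -19872$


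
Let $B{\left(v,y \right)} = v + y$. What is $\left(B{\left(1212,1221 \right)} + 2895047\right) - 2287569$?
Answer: $609911$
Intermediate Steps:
$\left(B{\left(1212,1221 \right)} + 2895047\right) - 2287569 = \left(\left(1212 + 1221\right) + 2895047\right) - 2287569 = \left(2433 + 2895047\right) - 2287569 = 2897480 - 2287569 = 609911$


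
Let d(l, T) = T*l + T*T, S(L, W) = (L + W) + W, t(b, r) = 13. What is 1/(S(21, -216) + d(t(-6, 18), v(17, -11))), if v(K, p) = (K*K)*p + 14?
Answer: 1/9975669 ≈ 1.0024e-7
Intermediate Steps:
S(L, W) = L + 2*W
v(K, p) = 14 + p*K² (v(K, p) = K²*p + 14 = p*K² + 14 = 14 + p*K²)
d(l, T) = T² + T*l (d(l, T) = T*l + T² = T² + T*l)
1/(S(21, -216) + d(t(-6, 18), v(17, -11))) = 1/((21 + 2*(-216)) + (14 - 11*17²)*((14 - 11*17²) + 13)) = 1/((21 - 432) + (14 - 11*289)*((14 - 11*289) + 13)) = 1/(-411 + (14 - 3179)*((14 - 3179) + 13)) = 1/(-411 - 3165*(-3165 + 13)) = 1/(-411 - 3165*(-3152)) = 1/(-411 + 9976080) = 1/9975669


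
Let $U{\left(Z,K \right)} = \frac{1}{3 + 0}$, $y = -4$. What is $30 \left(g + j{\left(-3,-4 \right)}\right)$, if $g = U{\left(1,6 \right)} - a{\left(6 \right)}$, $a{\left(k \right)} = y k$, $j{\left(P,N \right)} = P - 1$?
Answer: $610$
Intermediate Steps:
$U{\left(Z,K \right)} = \frac{1}{3}$
$j{\left(P,N \right)} = -1 + P$
$a{\left(k \right)} = - 4 k$
$g = \frac{73}{3}$ ($g = \frac{1}{3} - \left(-4\right) 6 = \frac{1}{3} - -24 = \frac{1}{3} + 24 = \frac{73}{3} \approx 24.333$)
$30 \left(g + j{\left(-3,-4 \right)}\right) = 30 \left(\frac{73}{3} - 4\right) = 30 \cdot \frac{61}{3} = 610$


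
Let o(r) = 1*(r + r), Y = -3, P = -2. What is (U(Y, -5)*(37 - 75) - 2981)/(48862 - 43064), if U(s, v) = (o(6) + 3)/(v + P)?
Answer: -20297/40586 ≈ -0.50010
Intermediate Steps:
o(r) = 2*r (o(r) = 1*(2*r) = 2*r)
U(s, v) = 15/(-2 + v) (U(s, v) = (2*6 + 3)/(v - 2) = (12 + 3)/(-2 + v) = 15/(-2 + v))
(U(Y, -5)*(37 - 75) - 2981)/(48862 - 43064) = ((15/(-2 - 5))*(37 - 75) - 2981)/(48862 - 43064) = ((15/(-7))*(-38) - 2981)/5798 = ((15*(-⅐))*(-38) - 2981)*(1/5798) = (-15/7*(-38) - 2981)*(1/5798) = (570/7 - 2981)*(1/5798) = -20297/7*1/5798 = -20297/40586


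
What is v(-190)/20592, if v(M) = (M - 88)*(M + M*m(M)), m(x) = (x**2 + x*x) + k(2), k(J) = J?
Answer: 953440615/5148 ≈ 1.8521e+5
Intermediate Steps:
m(x) = 2 + 2*x**2 (m(x) = (x**2 + x*x) + 2 = (x**2 + x**2) + 2 = 2*x**2 + 2 = 2 + 2*x**2)
v(M) = (-88 + M)*(M + M*(2 + 2*M**2)) (v(M) = (M - 88)*(M + M*(2 + 2*M**2)) = (-88 + M)*(M + M*(2 + 2*M**2)))
v(-190)/20592 = -190*(-264 - 176*(-190)**2 + 2*(-190)**3 + 3*(-190))/20592 = -190*(-264 - 176*36100 + 2*(-6859000) - 570)*(1/20592) = -190*(-264 - 6353600 - 13718000 - 570)*(1/20592) = -190*(-20072434)*(1/20592) = 3813762460*(1/20592) = 953440615/5148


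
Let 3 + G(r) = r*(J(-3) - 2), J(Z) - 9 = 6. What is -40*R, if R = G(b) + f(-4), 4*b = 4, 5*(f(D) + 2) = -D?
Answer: -352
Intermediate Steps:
f(D) = -2 - D/5 (f(D) = -2 + (-D)/5 = -2 - D/5)
J(Z) = 15 (J(Z) = 9 + 6 = 15)
b = 1 (b = (¼)*4 = 1)
G(r) = -3 + 13*r (G(r) = -3 + r*(15 - 2) = -3 + r*13 = -3 + 13*r)
R = 44/5 (R = (-3 + 13*1) + (-2 - ⅕*(-4)) = (-3 + 13) + (-2 + ⅘) = 10 - 6/5 = 44/5 ≈ 8.8000)
-40*R = -40*44/5 = -352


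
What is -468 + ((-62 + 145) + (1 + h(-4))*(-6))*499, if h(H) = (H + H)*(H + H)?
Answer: -153661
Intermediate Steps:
h(H) = 4*H**2 (h(H) = (2*H)*(2*H) = 4*H**2)
-468 + ((-62 + 145) + (1 + h(-4))*(-6))*499 = -468 + ((-62 + 145) + (1 + 4*(-4)**2)*(-6))*499 = -468 + (83 + (1 + 4*16)*(-6))*499 = -468 + (83 + (1 + 64)*(-6))*499 = -468 + (83 + 65*(-6))*499 = -468 + (83 - 390)*499 = -468 - 307*499 = -468 - 153193 = -153661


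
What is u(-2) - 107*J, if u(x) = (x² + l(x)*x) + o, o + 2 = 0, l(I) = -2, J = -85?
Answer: 9101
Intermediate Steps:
o = -2 (o = -2 + 0 = -2)
u(x) = -2 + x² - 2*x (u(x) = (x² - 2*x) - 2 = -2 + x² - 2*x)
u(-2) - 107*J = (-2 + (-2)² - 2*(-2)) - 107*(-85) = (-2 + 4 + 4) + 9095 = 6 + 9095 = 9101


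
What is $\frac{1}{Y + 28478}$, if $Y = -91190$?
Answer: $- \frac{1}{62712} \approx -1.5946 \cdot 10^{-5}$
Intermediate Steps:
$\frac{1}{Y + 28478} = \frac{1}{-91190 + 28478} = \frac{1}{-62712} = - \frac{1}{62712}$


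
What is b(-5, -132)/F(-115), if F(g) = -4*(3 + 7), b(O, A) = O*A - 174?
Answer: -243/20 ≈ -12.150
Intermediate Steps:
b(O, A) = -174 + A*O (b(O, A) = A*O - 174 = -174 + A*O)
F(g) = -40 (F(g) = -4*10 = -40)
b(-5, -132)/F(-115) = (-174 - 132*(-5))/(-40) = (-174 + 660)*(-1/40) = 486*(-1/40) = -243/20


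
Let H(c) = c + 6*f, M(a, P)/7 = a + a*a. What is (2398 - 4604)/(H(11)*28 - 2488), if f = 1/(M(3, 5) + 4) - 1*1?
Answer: 24266/25807 ≈ 0.94029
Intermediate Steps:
M(a, P) = 7*a + 7*a² (M(a, P) = 7*(a + a*a) = 7*(a + a²) = 7*a + 7*a²)
f = -87/88 (f = 1/(7*3*(1 + 3) + 4) - 1*1 = 1/(7*3*4 + 4) - 1 = 1/(84 + 4) - 1 = 1/88 - 1 = -87/88 ≈ -0.98864)
H(c) = -261/44 + c (H(c) = c + 6*(-87/88) = c - 261/44 = -261/44 + c)
(2398 - 4604)/(H(11)*28 - 2488) = (2398 - 4604)/((-261/44 + 11)*28 - 2488) = -2206/((223/44)*28 - 2488) = -2206/(1561/11 - 2488) = -2206/(-25807/11) = -2206*(-11/25807) = 24266/25807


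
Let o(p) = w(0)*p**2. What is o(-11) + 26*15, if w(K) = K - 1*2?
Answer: 148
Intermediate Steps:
w(K) = -2 + K (w(K) = K - 2 = -2 + K)
o(p) = -2*p**2 (o(p) = (-2 + 0)*p**2 = -2*p**2)
o(-11) + 26*15 = -2*(-11)**2 + 26*15 = -2*121 + 390 = -242 + 390 = 148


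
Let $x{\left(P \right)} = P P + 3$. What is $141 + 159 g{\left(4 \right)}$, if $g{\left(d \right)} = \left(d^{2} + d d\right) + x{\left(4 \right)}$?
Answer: $8250$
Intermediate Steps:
$x{\left(P \right)} = 3 + P^{2}$ ($x{\left(P \right)} = P^{2} + 3 = 3 + P^{2}$)
$g{\left(d \right)} = 19 + 2 d^{2}$ ($g{\left(d \right)} = \left(d^{2} + d d\right) + \left(3 + 4^{2}\right) = \left(d^{2} + d^{2}\right) + \left(3 + 16\right) = 2 d^{2} + 19 = 19 + 2 d^{2}$)
$141 + 159 g{\left(4 \right)} = 141 + 159 \left(19 + 2 \cdot 4^{2}\right) = 141 + 159 \left(19 + 2 \cdot 16\right) = 141 + 159 \left(19 + 32\right) = 141 + 159 \cdot 51 = 141 + 8109 = 8250$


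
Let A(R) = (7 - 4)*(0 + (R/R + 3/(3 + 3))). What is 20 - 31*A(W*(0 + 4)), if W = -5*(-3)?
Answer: -239/2 ≈ -119.50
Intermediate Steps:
W = 15
A(R) = 9/2 (A(R) = 3*(0 + (1 + 3/6)) = 3*(0 + (1 + 3*(⅙))) = 3*(0 + (1 + ½)) = 3*(0 + 3/2) = 3*(3/2) = 9/2)
20 - 31*A(W*(0 + 4)) = 20 - 31*9/2 = 20 - 279/2 = -239/2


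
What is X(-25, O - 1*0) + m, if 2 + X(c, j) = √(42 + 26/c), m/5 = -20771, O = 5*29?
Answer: -519253/5 ≈ -1.0385e+5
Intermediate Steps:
O = 145
m = -103855 (m = 5*(-20771) = -103855)
X(c, j) = -2 + √(42 + 26/c)
X(-25, O - 1*0) + m = (-2 + √(42 + 26/(-25))) - 103855 = (-2 + √(42 + 26*(-1/25))) - 103855 = (-2 + √(42 - 26/25)) - 103855 = (-2 + √(1024/25)) - 103855 = (-2 + 32/5) - 103855 = 22/5 - 103855 = -519253/5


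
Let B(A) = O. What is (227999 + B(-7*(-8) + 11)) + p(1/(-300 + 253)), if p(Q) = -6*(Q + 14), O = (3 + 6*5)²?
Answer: 10763194/47 ≈ 2.2900e+5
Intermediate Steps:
O = 1089 (O = (3 + 30)² = 33² = 1089)
B(A) = 1089
p(Q) = -84 - 6*Q (p(Q) = -6*(14 + Q) = -84 - 6*Q)
(227999 + B(-7*(-8) + 11)) + p(1/(-300 + 253)) = (227999 + 1089) + (-84 - 6/(-300 + 253)) = 229088 + (-84 - 6/(-47)) = 229088 + (-84 - 6*(-1/47)) = 229088 + (-84 + 6/47) = 229088 - 3942/47 = 10763194/47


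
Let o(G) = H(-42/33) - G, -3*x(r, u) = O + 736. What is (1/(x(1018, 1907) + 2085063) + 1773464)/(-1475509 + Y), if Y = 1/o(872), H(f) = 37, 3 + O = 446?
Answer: -617413561879127/513683541370944 ≈ -1.2019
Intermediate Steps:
O = 443 (O = -3 + 446 = 443)
x(r, u) = -393 (x(r, u) = -(443 + 736)/3 = -1/3*1179 = -393)
o(G) = 37 - G
Y = -1/835 (Y = 1/(37 - 1*872) = 1/(37 - 872) = 1/(-835) = -1/835 ≈ -0.0011976)
(1/(x(1018, 1907) + 2085063) + 1773464)/(-1475509 + Y) = (1/(-393 + 2085063) + 1773464)/(-1475509 - 1/835) = (1/2084670 + 1773464)/(-1232050016/835) = (1/2084670 + 1773464)*(-835/1232050016) = (3697087196881/2084670)*(-835/1232050016) = -617413561879127/513683541370944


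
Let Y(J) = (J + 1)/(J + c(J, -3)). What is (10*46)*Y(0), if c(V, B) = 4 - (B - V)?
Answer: 460/7 ≈ 65.714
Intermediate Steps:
c(V, B) = 4 + V - B (c(V, B) = 4 + (V - B) = 4 + V - B)
Y(J) = (1 + J)/(7 + 2*J) (Y(J) = (J + 1)/(J + (4 + J - 1*(-3))) = (1 + J)/(J + (4 + J + 3)) = (1 + J)/(J + (7 + J)) = (1 + J)/(7 + 2*J))
(10*46)*Y(0) = (10*46)*((1 + 0)/(7 + 2*0)) = 460*(1/(7 + 0)) = 460*(1/7) = 460/7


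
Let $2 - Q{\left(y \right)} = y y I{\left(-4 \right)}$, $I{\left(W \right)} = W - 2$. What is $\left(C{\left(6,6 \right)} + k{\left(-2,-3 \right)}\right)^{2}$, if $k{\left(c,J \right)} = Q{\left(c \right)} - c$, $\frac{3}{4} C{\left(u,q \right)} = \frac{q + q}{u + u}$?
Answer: $\frac{7744}{9} \approx 860.44$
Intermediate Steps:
$I{\left(W \right)} = -2 + W$
$Q{\left(y \right)} = 2 + 6 y^{2}$ ($Q{\left(y \right)} = 2 - y y \left(-2 - 4\right) = 2 - y^{2} \left(-6\right) = 2 - - 6 y^{2} = 2 + 6 y^{2}$)
$C{\left(u,q \right)} = \frac{4 q}{3 u}$ ($C{\left(u,q \right)} = \frac{4 \frac{q + q}{u + u}}{3} = \frac{4 \frac{2 q}{2 u}}{3} = \frac{4 \cdot 2 q \frac{1}{2 u}}{3} = \frac{4 \frac{q}{u}}{3} = \frac{4 q}{3 u}$)
$k{\left(c,J \right)} = 2 - c + 6 c^{2}$ ($k{\left(c,J \right)} = \left(2 + 6 c^{2}\right) - c = 2 - c + 6 c^{2}$)
$\left(C{\left(6,6 \right)} + k{\left(-2,-3 \right)}\right)^{2} = \left(\frac{4}{3} \cdot 6 \cdot \frac{1}{6} + \left(2 - -2 + 6 \left(-2\right)^{2}\right)\right)^{2} = \left(\frac{4}{3} \cdot 6 \cdot \frac{1}{6} + \left(2 + 2 + 6 \cdot 4\right)\right)^{2} = \left(\frac{4}{3} + \left(2 + 2 + 24\right)\right)^{2} = \left(\frac{4}{3} + 28\right)^{2} = \left(\frac{88}{3}\right)^{2} = \frac{7744}{9}$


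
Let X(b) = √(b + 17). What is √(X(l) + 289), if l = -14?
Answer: √(289 + √3) ≈ 17.051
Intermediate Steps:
X(b) = √(17 + b)
√(X(l) + 289) = √(√(17 - 14) + 289) = √(√3 + 289) = √(289 + √3)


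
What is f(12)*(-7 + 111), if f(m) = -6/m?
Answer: -52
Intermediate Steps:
f(12)*(-7 + 111) = (-6/12)*(-7 + 111) = -6*1/12*104 = -1/2*104 = -52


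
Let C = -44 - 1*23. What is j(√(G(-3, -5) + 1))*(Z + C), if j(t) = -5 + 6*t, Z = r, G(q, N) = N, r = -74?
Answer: 705 - 1692*I ≈ 705.0 - 1692.0*I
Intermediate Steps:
Z = -74
C = -67 (C = -44 - 23 = -67)
j(√(G(-3, -5) + 1))*(Z + C) = (-5 + 6*√(-5 + 1))*(-74 - 67) = (-5 + 6*√(-4))*(-141) = (-5 + 6*(2*I))*(-141) = (-5 + 12*I)*(-141) = 705 - 1692*I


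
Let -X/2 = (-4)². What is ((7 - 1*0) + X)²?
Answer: 625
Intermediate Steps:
X = -32 (X = -2*(-4)² = -2*16 = -32)
((7 - 1*0) + X)² = ((7 - 1*0) - 32)² = ((7 + 0) - 32)² = (7 - 32)² = (-25)² = 625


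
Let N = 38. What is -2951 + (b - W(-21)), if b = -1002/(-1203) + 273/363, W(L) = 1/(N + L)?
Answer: -2432894143/824857 ≈ -2949.5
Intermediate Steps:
W(L) = 1/(38 + L)
b = 76905/48521 (b = -1002*(-1/1203) + 273*(1/363) = 334/401 + 91/121 = 76905/48521 ≈ 1.5850)
-2951 + (b - W(-21)) = -2951 + (76905/48521 - 1/(38 - 21)) = -2951 + (76905/48521 - 1/17) = -2951 + 1258864/824857 = -2432894143/824857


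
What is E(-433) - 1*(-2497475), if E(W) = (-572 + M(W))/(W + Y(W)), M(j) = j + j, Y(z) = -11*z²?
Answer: 2575910700569/1031406 ≈ 2.4975e+6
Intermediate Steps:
M(j) = 2*j
E(W) = (-572 + 2*W)/(W - 11*W²)
E(-433) - 1*(-2497475) = 2*(286 - 1*(-433))/(-433*(-1 + 11*(-433))) - 1*(-2497475) = 2*(-1/433)*(286 + 433)/(-1 - 4763) + 2497475 = 2*(-1/433)*719/(-4764) + 2497475 = 2*(-1/433)*(-1/4764)*719 + 2497475 = 719/1031406 + 2497475 = 2575910700569/1031406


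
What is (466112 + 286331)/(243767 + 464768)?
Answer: 752443/708535 ≈ 1.0620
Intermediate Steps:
(466112 + 286331)/(243767 + 464768) = 752443/708535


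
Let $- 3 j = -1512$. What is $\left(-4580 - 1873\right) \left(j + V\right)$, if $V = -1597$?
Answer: $7053129$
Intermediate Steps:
$j = 504$ ($j = \left(- \frac{1}{3}\right) \left(-1512\right) = 504$)
$\left(-4580 - 1873\right) \left(j + V\right) = \left(-4580 - 1873\right) \left(504 - 1597\right) = \left(-6453\right) \left(-1093\right) = 7053129$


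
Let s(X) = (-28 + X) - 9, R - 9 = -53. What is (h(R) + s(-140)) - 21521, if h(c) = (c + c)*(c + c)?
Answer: -13954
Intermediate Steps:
R = -44 (R = 9 - 53 = -44)
h(c) = 4*c² (h(c) = (2*c)*(2*c) = 4*c²)
s(X) = -37 + X
(h(R) + s(-140)) - 21521 = (4*(-44)² + (-37 - 140)) - 21521 = (4*1936 - 177) - 21521 = (7744 - 177) - 21521 = 7567 - 21521 = -13954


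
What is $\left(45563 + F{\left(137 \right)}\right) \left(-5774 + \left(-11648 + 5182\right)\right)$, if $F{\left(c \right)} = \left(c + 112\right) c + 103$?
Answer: $-976494960$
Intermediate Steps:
$F{\left(c \right)} = 103 + c \left(112 + c\right)$ ($F{\left(c \right)} = \left(112 + c\right) c + 103 = c \left(112 + c\right) + 103 = 103 + c \left(112 + c\right)$)
$\left(45563 + F{\left(137 \right)}\right) \left(-5774 + \left(-11648 + 5182\right)\right) = \left(45563 + \left(103 + 137^{2} + 112 \cdot 137\right)\right) \left(-5774 + \left(-11648 + 5182\right)\right) = \left(45563 + \left(103 + 18769 + 15344\right)\right) \left(-5774 - 6466\right) = \left(45563 + 34216\right) \left(-12240\right) = 79779 \left(-12240\right) = -976494960$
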